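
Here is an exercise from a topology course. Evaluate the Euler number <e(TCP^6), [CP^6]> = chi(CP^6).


For any closed oriented manifold, <e(TM),[M]> = chi(M).
chi(CP^6) = 6+1 = 7

7


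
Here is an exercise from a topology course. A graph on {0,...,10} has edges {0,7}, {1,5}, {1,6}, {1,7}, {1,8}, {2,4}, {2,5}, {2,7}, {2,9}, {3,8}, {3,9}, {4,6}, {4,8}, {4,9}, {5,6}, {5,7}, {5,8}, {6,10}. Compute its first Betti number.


b_1 = E - V + (number of components).
E = 18, V = 11, components = 1.
b_1 = 18 - 11 + 1 = 8

8


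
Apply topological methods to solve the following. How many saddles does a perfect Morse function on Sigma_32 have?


A perfect Morse function has m_k = b_k.
For Sigma_32: b_0=1, b_1=2g=64, b_2=1.
Saddles m_1 = 2g = 64

64


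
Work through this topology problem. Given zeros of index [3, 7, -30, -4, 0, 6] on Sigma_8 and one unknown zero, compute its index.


Poincare-Hopf: sum of indices = chi(M).
chi(Sigma_8) = 2 - 2*8 = -14.
Sum of known indices = -18.
x = chi - (sum known) = -14 - (-18) = 4

4


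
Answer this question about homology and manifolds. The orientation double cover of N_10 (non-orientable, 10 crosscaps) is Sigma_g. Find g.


chi(N_10) = 2 - 10 = -8.
Double cover: chi(Sigma_g) = 2 * chi(N_10) = 2*(-8) = -16.
2 - 2g = -16, so g = (2 - (-16))/2 = 18/2 = 9

9


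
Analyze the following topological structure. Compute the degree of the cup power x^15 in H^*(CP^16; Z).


|x| = 2 in H^*(CP^n).
|x^15| = 15 * |x| = 15 * 2 = 30

30


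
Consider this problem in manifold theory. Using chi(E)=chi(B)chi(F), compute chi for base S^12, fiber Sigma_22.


chi(S^12) = 2 (n even), chi(Sigma_22) = 2 - 2*22 = -42.
chi(E) = 2 * (-42) = -84

-84


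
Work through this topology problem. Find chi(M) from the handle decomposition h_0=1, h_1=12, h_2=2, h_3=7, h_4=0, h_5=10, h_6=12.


Handles of index k contribute (-1)^k to chi (same as CW cells).
chi = (1) + (-12) + (2) + (-7) + (0) + (-10) + (12) = -14

-14


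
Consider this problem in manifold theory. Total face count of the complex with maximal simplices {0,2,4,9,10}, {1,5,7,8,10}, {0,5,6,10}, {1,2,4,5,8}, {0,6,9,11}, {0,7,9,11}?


Each maximal simplex on m vertices has 2^m - 1 nonempty faces.
Take the union (dedupe shared faces).
Total distinct faces = 109

109


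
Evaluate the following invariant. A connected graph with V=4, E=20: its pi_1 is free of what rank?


For a connected graph: rank(pi_1) = b_1 = E - V + 1 = 1 - chi.
chi = V - E = 4 - 20 = -16.
rank = 1 - (-16) = 20 - 4 + 1 = 17

17


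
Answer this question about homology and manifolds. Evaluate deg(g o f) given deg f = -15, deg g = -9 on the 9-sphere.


Degree is multiplicative under composition: deg(g o f) = deg(g) * deg(f).
= -9 * -15 = 135

135


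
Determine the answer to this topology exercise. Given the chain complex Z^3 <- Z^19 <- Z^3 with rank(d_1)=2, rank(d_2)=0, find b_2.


rank H_k = rank(ker d_k) - rank(im d_{k+1}).
rank(ker d_2) = rank(C_2) - rank(d_2) = 3 - 0 = 3.
rank(im d_{2+1}) = 0.
rank H_2 = 3 - 0 = 3

3


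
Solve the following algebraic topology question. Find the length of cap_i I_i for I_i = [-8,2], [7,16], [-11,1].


Intersection = [max(a_i), min(b_i)] = [7, 1].
Since 7 > 1, the intersection is empty.
Length = 0

0


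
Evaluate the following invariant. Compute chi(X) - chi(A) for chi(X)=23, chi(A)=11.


Relative Euler characteristic: chi(X, A) = chi(X) - chi(A).
= 23 - (11) = 12

12


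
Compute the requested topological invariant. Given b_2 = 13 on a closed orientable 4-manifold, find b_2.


Poincare duality for closed orientable n-manifolds: b_k = b_{n-k}.
Here n = 4, so b_2 = b_2 = 13

13


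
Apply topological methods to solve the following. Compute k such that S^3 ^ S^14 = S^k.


S^m ^ S^n = S^{m+n}.
k = 3 + 14 = 17

17


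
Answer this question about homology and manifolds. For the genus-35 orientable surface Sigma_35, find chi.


For a closed orientable surface of genus g: chi = 2 - 2g.
Here g = 35.
chi = 2 - 2*35 = 2 - 70 = -68

-68


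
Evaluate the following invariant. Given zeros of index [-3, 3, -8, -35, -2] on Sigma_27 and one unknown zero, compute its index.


Poincare-Hopf: sum of indices = chi(M).
chi(Sigma_27) = 2 - 2*27 = -52.
Sum of known indices = -45.
x = chi - (sum known) = -52 - (-45) = -7

-7


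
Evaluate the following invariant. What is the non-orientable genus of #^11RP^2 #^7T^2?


Since a >= 1, the sum is non-orientable; each T^2 can be replaced by RP^2 # RP^2 (since T^2#RP^2 = 3RP^2).
Total crosscaps k = 11 + 2*7 = 25.
Check via chi: chi = 11*1 + 7*0 - (11+7-1)*2 = -23 = 2 - k = -23. Consistent.

25


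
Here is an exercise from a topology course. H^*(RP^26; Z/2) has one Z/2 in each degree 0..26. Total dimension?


H^k(RP^26; Z/2) = Z/2 for each 0 <= k <= 26.
Total dimension = 26 + 1 = 27

27


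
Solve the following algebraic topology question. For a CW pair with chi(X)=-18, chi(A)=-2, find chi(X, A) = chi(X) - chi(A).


Relative Euler characteristic: chi(X, A) = chi(X) - chi(A).
= -18 - (-2) = -16

-16


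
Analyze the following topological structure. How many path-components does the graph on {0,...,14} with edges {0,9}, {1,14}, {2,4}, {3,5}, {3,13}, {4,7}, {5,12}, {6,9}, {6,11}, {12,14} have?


Run DFS/union-find over 15 vertices.
V = 15, E = 10.
Number of components = 5

5


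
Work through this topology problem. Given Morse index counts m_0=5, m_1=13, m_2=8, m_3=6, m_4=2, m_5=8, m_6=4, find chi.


Morse theory: chi(M) = sum_k (-1)^k m_k where m_k = #(index-k critical points).
= (5) + (-13) + (8) + (-6) + (2) + (-8) + (4) = -8

-8


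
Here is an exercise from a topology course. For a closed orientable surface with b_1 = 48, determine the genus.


For a closed orientable surface: b_1 = 2g.
48 = 2g
g = 48 / 2 = 24

24


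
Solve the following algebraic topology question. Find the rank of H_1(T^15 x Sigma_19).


pi_1(A x B) = pi_1(A) x pi_1(B); rank of abelianization = b_1.
b_1(T^15) = 15, b_1(Sigma_19) = 2*19 = 38.
b_1(product) = 15 + 38 = 53

53


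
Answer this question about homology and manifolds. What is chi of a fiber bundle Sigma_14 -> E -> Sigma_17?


For a fiber bundle F -> E -> B (with CW structure): chi(E) = chi(B) * chi(F).
chi(Sigma_17) = -32, chi(Sigma_14) = -26.
chi(E) = (-32) * (-26) = 832

832


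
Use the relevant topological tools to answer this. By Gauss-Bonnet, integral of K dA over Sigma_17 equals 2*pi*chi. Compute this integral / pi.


Gauss-Bonnet: integral K dA = 2*pi*chi(M).
chi(Sigma_17) = 2 - 2*17 = -32.
(integral K dA)/pi = 2*chi = 2*(-32) = -64

-64


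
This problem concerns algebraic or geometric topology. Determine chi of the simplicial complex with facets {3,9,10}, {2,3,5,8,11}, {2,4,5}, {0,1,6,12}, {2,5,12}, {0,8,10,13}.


Enumerate all faces; f-vector: f_0=13, f_1=29, f_2=21, f_3=7, f_4=1.
chi = sum (-1)^k f_k = -1

-1


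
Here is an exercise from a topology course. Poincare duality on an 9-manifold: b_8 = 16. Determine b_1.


Poincare duality for closed orientable n-manifolds: b_k = b_{n-k}.
Here n = 9, so b_1 = b_8 = 16

16


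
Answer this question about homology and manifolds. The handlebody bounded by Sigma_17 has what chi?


A genus-g handlebody deformation retracts to a wedge of g circles.
chi(vee_g S^1) = 1 - g.
chi(H_17) = 1 - 17 = -16

-16


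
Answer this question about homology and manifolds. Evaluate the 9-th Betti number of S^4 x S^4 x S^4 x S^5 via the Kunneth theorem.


Each S^d has Poincare polynomial 1 + t^d.
The product S^4 x S^4 x S^4 x S^5 has Poincare polynomial prod(1+t^d_i).
Expanding: b_0=1, b_4=3, b_5=1, b_8=3, b_9=3, b_12=1, b_13=3, b_17=1.
b_9 = 3

3


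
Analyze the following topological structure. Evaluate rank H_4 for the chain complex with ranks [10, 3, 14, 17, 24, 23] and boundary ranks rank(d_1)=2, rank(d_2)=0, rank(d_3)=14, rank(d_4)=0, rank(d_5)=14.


rank H_k = rank(ker d_k) - rank(im d_{k+1}).
rank(ker d_4) = rank(C_4) - rank(d_4) = 24 - 0 = 24.
rank(im d_{4+1}) = 14.
rank H_4 = 24 - 14 = 10

10


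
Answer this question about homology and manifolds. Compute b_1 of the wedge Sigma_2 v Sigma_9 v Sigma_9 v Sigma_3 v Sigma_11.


For a wedge X v Y: reduced H_k(X v Y) = H_k(X) + H_k(Y).
Each Sigma_g contributes b_1 = 2g.
b_1 = 4 + 18 + 18 + 6 + 22 = 68

68


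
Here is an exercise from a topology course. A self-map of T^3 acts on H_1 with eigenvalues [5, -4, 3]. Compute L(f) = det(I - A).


For a torus self-map: L(f) = det(I - A) where A acts on H_1.
L(f) = (1-5) * (1--4) * (1-3) = -4 * 5 * -2 = 40

40


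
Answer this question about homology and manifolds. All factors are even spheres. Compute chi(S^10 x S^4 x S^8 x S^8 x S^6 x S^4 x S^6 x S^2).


chi is multiplicative: chi(X x Y) = chi(X) chi(Y).
Each even-dim sphere has chi = 2. There are 8 factors.
chi = 2^8 = 256

256


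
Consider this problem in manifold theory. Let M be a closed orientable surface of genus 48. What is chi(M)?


For a closed orientable surface of genus g: chi = 2 - 2g.
Here g = 48.
chi = 2 - 2*48 = 2 - 96 = -94

-94


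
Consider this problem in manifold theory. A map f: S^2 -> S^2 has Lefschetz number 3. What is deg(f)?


L(f) = 1 + (-1)^2 deg(f) on S^2.
3 = 1 + (-1)^2 * deg(f)
(-1)^2 * deg(f) = 2
deg(f) = 2

2


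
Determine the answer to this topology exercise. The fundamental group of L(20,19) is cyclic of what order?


pi_1(L(p,q)) = Z/pZ for any q coprime to p.
|pi_1(L(20,19))| = 20

20


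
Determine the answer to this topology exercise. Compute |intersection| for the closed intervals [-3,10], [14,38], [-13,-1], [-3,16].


Intersection = [max(a_i), min(b_i)] = [14, -1].
Since 14 > -1, the intersection is empty.
Length = 0

0


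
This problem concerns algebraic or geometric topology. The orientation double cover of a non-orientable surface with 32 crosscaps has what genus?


chi(N_32) = 2 - 32 = -30.
Double cover: chi(Sigma_g) = 2 * chi(N_32) = 2*(-30) = -60.
2 - 2g = -60, so g = (2 - (-60))/2 = 62/2 = 31

31


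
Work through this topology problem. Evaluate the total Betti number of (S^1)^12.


b_k(T^12) = C(12,k), so the sum over k is sum_k C(12,k) = 2^12.
Total = 2^12 = 4096

4096


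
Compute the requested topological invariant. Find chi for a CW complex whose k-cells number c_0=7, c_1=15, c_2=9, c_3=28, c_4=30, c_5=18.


chi = sum_k (-1)^k c_k.
= (-1)^0*7 + (-1)^1*15 + (-1)^2*9 + (-1)^3*28 + (-1)^4*30 + (-1)^5*18
= (7) + (-15) + (9) + (-28) + (30) + (-18)
= -15

-15


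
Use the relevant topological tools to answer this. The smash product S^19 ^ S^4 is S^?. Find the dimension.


S^m ^ S^n = S^{m+n}.
k = 19 + 4 = 23

23


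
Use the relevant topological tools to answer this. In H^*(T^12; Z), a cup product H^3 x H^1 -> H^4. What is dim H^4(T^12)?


Cup product: H^p x H^q -> H^{p+q}; here p+q = 3+1 = 4.
rank H^k(T^n) = C(n,k).
C(12,4) = 495

495


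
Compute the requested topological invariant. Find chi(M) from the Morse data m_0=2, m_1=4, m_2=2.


Morse theory: chi(M) = sum_k (-1)^k m_k where m_k = #(index-k critical points).
= (2) + (-4) + (2) = 0

0


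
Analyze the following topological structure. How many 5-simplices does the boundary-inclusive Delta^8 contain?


Delta^8 has 8+1 vertices. A 5-face is a choice of 5+1 vertices.
f_5 = C(8+1, 5+1) = C(9,6) = 84

84


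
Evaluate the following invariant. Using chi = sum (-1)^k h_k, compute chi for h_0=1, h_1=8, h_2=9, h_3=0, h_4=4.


Handles of index k contribute (-1)^k to chi (same as CW cells).
chi = (1) + (-8) + (9) + (0) + (4) = 6

6


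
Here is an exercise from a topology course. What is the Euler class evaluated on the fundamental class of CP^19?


For any closed oriented manifold, <e(TM),[M]> = chi(M).
chi(CP^19) = 19+1 = 20

20


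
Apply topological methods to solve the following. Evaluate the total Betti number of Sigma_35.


For Sigma_35: b_0 = 1, b_1 = 2g = 70, b_2 = 1.
Total = 1 + 70 + 1 = 72

72


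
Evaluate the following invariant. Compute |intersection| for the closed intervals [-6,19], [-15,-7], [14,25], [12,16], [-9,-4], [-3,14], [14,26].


Intersection = [max(a_i), min(b_i)] = [14, -7].
Since 14 > -7, the intersection is empty.
Length = 0

0


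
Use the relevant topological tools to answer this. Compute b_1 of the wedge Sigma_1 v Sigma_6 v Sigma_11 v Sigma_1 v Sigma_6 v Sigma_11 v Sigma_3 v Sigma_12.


For a wedge X v Y: reduced H_k(X v Y) = H_k(X) + H_k(Y).
Each Sigma_g contributes b_1 = 2g.
b_1 = 2 + 12 + 22 + 2 + 12 + 22 + 6 + 24 = 102

102


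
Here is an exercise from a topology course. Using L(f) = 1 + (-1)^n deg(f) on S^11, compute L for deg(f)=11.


On S^11: L(f) = tr(f_0*) + (-1)^11 tr(f_11*) = 1 + (-1)^11 * deg(f).
L(f) = 1 + (-1)^11 * 11 = 1 + -11 = -10

-10


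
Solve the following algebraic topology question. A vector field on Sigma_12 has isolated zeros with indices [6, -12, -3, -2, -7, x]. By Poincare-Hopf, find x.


Poincare-Hopf: sum of indices = chi(M).
chi(Sigma_12) = 2 - 2*12 = -22.
Sum of known indices = -18.
x = chi - (sum known) = -22 - (-18) = -4

-4


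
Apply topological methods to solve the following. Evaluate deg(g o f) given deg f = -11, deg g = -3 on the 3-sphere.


Degree is multiplicative under composition: deg(g o f) = deg(g) * deg(f).
= -3 * -11 = 33

33


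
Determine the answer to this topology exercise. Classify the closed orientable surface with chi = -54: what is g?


chi = 2 - 2g for closed orientable surfaces.
-54 = 2 - 2g
2g = 2 - (-54) = 56
g = 28

28


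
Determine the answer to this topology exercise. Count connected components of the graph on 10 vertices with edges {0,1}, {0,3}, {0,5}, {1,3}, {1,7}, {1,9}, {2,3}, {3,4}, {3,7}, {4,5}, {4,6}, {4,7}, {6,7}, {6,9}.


Run DFS/union-find over 10 vertices.
V = 10, E = 14.
Number of components = 2

2


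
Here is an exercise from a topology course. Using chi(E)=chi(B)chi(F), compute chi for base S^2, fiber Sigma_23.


chi(S^2) = 2 (n even), chi(Sigma_23) = 2 - 2*23 = -44.
chi(E) = 2 * (-44) = -88

-88


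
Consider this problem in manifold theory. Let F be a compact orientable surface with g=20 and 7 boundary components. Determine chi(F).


For a compact orientable surface with genus g and b boundary components: chi = 2 - 2g - b.
chi = 2 - 2*20 - 7 = 2 - 40 - 7 = -45

-45


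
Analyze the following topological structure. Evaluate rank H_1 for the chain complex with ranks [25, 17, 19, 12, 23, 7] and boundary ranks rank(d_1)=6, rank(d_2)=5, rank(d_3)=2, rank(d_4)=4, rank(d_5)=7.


rank H_k = rank(ker d_k) - rank(im d_{k+1}).
rank(ker d_1) = rank(C_1) - rank(d_1) = 17 - 6 = 11.
rank(im d_{1+1}) = 5.
rank H_1 = 11 - 5 = 6

6


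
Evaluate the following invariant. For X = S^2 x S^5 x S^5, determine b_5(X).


Each S^d has Poincare polynomial 1 + t^d.
The product S^2 x S^5 x S^5 has Poincare polynomial prod(1+t^d_i).
Expanding: b_0=1, b_2=1, b_5=2, b_7=2, b_10=1, b_12=1.
b_5 = 2

2


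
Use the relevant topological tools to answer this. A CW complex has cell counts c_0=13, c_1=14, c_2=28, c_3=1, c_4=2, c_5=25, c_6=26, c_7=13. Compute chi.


chi = sum_k (-1)^k c_k.
= (-1)^0*13 + (-1)^1*14 + (-1)^2*28 + (-1)^3*1 + (-1)^4*2 + (-1)^5*25 + (-1)^6*26 + (-1)^7*13
= (13) + (-14) + (28) + (-1) + (2) + (-25) + (26) + (-13)
= 16

16


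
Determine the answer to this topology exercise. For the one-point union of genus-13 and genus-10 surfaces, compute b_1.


For a wedge: H_1(A v B) = H_1(A) + H_1(B).
b_1(Sigma_13) = 26, b_1(Sigma_10) = 20.
b_1 = 26 + 20 = 46

46


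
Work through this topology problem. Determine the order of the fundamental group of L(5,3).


pi_1(L(p,q)) = Z/pZ for any q coprime to p.
|pi_1(L(5,3))| = 5

5


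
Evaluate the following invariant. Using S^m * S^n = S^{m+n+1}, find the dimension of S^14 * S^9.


Join of spheres: S^m * S^n = S^{m+n+1}.
dim = 14 + 9 + 1 = 24

24


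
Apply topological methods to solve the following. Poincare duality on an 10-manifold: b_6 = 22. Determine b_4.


Poincare duality for closed orientable n-manifolds: b_k = b_{n-k}.
Here n = 10, so b_4 = b_6 = 22

22


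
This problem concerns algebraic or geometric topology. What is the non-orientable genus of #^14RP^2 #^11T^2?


Since a >= 1, the sum is non-orientable; each T^2 can be replaced by RP^2 # RP^2 (since T^2#RP^2 = 3RP^2).
Total crosscaps k = 14 + 2*11 = 36.
Check via chi: chi = 14*1 + 11*0 - (14+11-1)*2 = -34 = 2 - k = -34. Consistent.

36


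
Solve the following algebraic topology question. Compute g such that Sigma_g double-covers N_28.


chi(N_28) = 2 - 28 = -26.
Double cover: chi(Sigma_g) = 2 * chi(N_28) = 2*(-26) = -52.
2 - 2g = -52, so g = (2 - (-52))/2 = 54/2 = 27

27


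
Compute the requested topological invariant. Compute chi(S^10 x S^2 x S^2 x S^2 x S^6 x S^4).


chi is multiplicative: chi(X x Y) = chi(X) chi(Y).
Each even-dim sphere has chi = 2. There are 6 factors.
chi = 2^6 = 64

64


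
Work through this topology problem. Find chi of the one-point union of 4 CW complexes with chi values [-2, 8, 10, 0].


chi(A v B) = chi(A) + chi(B) - 1 (one point identified).
For 4 spaces: chi = (sum chi_i) - (4 - 1).
sum = 16; chi = 16 - 3 = 13

13


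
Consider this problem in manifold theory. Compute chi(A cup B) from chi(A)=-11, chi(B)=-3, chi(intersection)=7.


chi(A cup B) = chi(A) + chi(B) - chi(A cap B)
= -11 + (-3) - (7)
= -21

-21


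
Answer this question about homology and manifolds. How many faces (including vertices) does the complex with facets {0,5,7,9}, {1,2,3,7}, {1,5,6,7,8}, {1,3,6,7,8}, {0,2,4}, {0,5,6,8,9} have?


Each maximal simplex on m vertices has 2^m - 1 nonempty faces.
Take the union (dedupe shared faces).
Total distinct faces = 90

90


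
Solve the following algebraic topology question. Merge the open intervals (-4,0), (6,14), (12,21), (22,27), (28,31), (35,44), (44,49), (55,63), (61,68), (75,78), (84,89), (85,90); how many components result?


Sort and merge overlapping open intervals.
Merged: (-4,0), (6,21), (22,27), (28,31), (35,44), (44,49), (55,68), (75,78), (84,90).
Number of components = 9

9


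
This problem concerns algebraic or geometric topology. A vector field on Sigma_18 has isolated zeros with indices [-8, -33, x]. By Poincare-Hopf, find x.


Poincare-Hopf: sum of indices = chi(M).
chi(Sigma_18) = 2 - 2*18 = -34.
Sum of known indices = -41.
x = chi - (sum known) = -34 - (-41) = 7

7


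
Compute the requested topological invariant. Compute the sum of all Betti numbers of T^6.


b_k(T^6) = C(6,k), so the sum over k is sum_k C(6,k) = 2^6.
Total = 2^6 = 64

64


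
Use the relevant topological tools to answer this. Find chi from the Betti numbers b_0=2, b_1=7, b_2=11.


chi = sum_k (-1)^k b_k.
= (2) + (-7) + (11)
= 6

6


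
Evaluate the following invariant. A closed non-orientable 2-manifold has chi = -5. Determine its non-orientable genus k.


chi = 2 - k for closed non-orientable surfaces with k crosscaps.
-5 = 2 - k
k = 2 - (-5) = 7

7


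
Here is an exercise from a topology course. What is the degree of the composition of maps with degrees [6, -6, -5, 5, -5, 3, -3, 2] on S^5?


Degree is multiplicative: deg(composition) = product of degrees.
= (6) * (-6) * (-5) * (5) * (-5) * (3) * (-3) * (2) = 81000

81000


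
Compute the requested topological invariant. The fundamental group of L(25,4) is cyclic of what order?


pi_1(L(p,q)) = Z/pZ for any q coprime to p.
|pi_1(L(25,4))| = 25

25


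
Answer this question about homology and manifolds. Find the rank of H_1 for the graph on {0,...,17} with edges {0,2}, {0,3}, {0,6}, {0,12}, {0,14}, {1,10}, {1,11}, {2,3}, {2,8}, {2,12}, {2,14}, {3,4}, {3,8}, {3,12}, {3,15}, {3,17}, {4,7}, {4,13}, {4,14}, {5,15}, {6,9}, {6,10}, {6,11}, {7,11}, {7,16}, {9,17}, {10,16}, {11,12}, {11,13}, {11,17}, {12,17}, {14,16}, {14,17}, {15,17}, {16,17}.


b_1 = E - V + (number of components).
E = 35, V = 18, components = 1.
b_1 = 35 - 18 + 1 = 18

18


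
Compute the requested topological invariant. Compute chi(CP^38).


CP^38 has one cell in each even dimension 0, 2, ..., 2*38 (38+1 cells total).
All cells are even-dimensional, so chi = number of cells.
chi = 38 + 1 = 39

39


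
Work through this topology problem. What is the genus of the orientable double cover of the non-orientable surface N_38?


chi(N_38) = 2 - 38 = -36.
Double cover: chi(Sigma_g) = 2 * chi(N_38) = 2*(-36) = -72.
2 - 2g = -72, so g = (2 - (-72))/2 = 74/2 = 37

37


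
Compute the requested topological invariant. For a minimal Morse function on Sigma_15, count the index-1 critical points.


A perfect Morse function has m_k = b_k.
For Sigma_15: b_0=1, b_1=2g=30, b_2=1.
Saddles m_1 = 2g = 30

30


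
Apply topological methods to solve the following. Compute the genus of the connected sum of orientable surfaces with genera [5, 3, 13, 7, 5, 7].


Genus is additive under connected sum of orientable surfaces.
g = 5 + 3 + 13 + 7 + 5 + 7 = 40

40


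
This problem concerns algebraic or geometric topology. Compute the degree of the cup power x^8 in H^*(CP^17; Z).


|x| = 2 in H^*(CP^n).
|x^8| = 8 * |x| = 8 * 2 = 16

16


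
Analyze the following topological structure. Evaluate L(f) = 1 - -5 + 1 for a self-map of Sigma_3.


L(f) = tr(f_0*) - tr(f_1*) + tr(f_2*).
= 1 - (-5) + (1)
= 7

7


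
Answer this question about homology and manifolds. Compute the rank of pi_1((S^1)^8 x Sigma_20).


pi_1(A x B) = pi_1(A) x pi_1(B); rank of abelianization = b_1.
b_1(T^8) = 8, b_1(Sigma_20) = 2*20 = 40.
b_1(product) = 8 + 40 = 48

48


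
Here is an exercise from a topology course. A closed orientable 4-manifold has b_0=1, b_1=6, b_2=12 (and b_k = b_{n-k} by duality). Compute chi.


By Poincare duality b_k = b_{4-k}, so full Betti numbers: b_0=1, b_1=6, b_2=12, b_3=6, b_4=1.
chi = sum (-1)^k b_k = 2

2


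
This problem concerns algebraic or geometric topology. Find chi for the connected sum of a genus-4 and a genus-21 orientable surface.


chi(Sigma_4) = 2 - 2*4 = -6
chi(Sigma_21) = 2 - 2*21 = -40
For surfaces: chi(A#B) = chi(A) + chi(B) - 2.
chi = -6 + -40 - 2 = -48

-48


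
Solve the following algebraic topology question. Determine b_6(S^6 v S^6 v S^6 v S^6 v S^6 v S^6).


For a wedge of spheres, H_k (k>0) is free on one generator per sphere of dimension k.
Spheres of dimension 6: count = 6.
b_6 = 6

6


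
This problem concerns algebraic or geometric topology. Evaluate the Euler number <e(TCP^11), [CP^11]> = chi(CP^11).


For any closed oriented manifold, <e(TM),[M]> = chi(M).
chi(CP^11) = 11+1 = 12

12


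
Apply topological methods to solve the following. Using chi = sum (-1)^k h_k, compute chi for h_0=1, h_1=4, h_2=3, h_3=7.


Handles of index k contribute (-1)^k to chi (same as CW cells).
chi = (1) + (-4) + (3) + (-7) = -7

-7


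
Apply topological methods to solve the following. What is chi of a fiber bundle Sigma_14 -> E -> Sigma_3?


For a fiber bundle F -> E -> B (with CW structure): chi(E) = chi(B) * chi(F).
chi(Sigma_3) = -4, chi(Sigma_14) = -26.
chi(E) = (-4) * (-26) = 104

104


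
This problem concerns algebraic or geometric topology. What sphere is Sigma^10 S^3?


Each suspension raises dimension by 1: Sigma S^n = S^{n+1}.
Sigma^10 S^3 = S^{3+10} = S^13

13


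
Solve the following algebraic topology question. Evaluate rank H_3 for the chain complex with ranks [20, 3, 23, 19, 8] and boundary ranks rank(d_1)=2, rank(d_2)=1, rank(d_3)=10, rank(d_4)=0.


rank H_k = rank(ker d_k) - rank(im d_{k+1}).
rank(ker d_3) = rank(C_3) - rank(d_3) = 19 - 10 = 9.
rank(im d_{3+1}) = 0.
rank H_3 = 9 - 0 = 9

9


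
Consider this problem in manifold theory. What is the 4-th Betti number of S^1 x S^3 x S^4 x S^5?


Each S^d has Poincare polynomial 1 + t^d.
The product S^1 x S^3 x S^4 x S^5 has Poincare polynomial prod(1+t^d_i).
Expanding: b_0=1, b_1=1, b_3=1, b_4=2, b_5=2, b_6=1, b_7=1, b_8=2, b_9=2, b_10=1, b_12=1, b_13=1.
b_4 = 2

2


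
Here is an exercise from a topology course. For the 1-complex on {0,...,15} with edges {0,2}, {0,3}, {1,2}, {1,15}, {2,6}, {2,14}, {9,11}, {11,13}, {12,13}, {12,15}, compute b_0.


Run DFS/union-find over 16 vertices.
V = 16, E = 10.
Number of components = 6

6


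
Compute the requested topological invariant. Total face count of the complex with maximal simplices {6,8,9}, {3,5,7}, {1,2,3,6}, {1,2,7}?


Each maximal simplex on m vertices has 2^m - 1 nonempty faces.
Take the union (dedupe shared faces).
Total distinct faces = 30

30


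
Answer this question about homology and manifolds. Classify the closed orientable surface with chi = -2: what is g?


chi = 2 - 2g for closed orientable surfaces.
-2 = 2 - 2g
2g = 2 - (-2) = 4
g = 2

2


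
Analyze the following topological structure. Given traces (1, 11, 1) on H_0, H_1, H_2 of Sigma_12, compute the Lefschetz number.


L(f) = tr(f_0*) - tr(f_1*) + tr(f_2*).
= 1 - (11) + (1)
= -9

-9


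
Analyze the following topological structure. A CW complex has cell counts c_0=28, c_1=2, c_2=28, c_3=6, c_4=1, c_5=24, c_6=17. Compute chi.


chi = sum_k (-1)^k c_k.
= (-1)^0*28 + (-1)^1*2 + (-1)^2*28 + (-1)^3*6 + (-1)^4*1 + (-1)^5*24 + (-1)^6*17
= (28) + (-2) + (28) + (-6) + (1) + (-24) + (17)
= 42

42


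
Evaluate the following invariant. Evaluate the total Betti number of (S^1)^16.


b_k(T^16) = C(16,k), so the sum over k is sum_k C(16,k) = 2^16.
Total = 2^16 = 65536

65536


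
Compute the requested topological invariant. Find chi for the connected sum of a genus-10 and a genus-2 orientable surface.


chi(Sigma_10) = 2 - 2*10 = -18
chi(Sigma_2) = 2 - 2*2 = -2
For surfaces: chi(A#B) = chi(A) + chi(B) - 2.
chi = -18 + -2 - 2 = -22

-22


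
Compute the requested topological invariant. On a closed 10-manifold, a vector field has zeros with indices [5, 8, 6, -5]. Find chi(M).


Poincare-Hopf: chi(M) = sum of indices of zeros.
chi = (5) + (8) + (6) + (-5) = 14

14


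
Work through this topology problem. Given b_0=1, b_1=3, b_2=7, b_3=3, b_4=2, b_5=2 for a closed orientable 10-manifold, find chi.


By Poincare duality b_k = b_{10-k}, so full Betti numbers: b_0=1, b_1=3, b_2=7, b_3=3, b_4=2, b_5=2, b_6=2, b_7=3, b_8=7, b_9=3, b_10=1.
chi = sum (-1)^k b_k = 6

6


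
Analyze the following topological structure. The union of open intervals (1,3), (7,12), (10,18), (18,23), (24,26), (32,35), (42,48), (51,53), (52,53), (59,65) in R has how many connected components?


Sort and merge overlapping open intervals.
Merged: (1,3), (7,18), (18,23), (24,26), (32,35), (42,48), (51,53), (59,65).
Number of components = 8

8


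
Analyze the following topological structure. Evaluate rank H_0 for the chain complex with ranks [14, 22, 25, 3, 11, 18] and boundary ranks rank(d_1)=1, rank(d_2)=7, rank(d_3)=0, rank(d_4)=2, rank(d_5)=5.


rank H_k = rank(ker d_k) - rank(im d_{k+1}).
rank(ker d_0) = rank(C_0) - rank(d_0) = 14 - 0 = 14.
rank(im d_{0+1}) = 1.
rank H_0 = 14 - 1 = 13

13


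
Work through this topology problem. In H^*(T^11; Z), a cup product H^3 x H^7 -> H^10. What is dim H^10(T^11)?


Cup product: H^p x H^q -> H^{p+q}; here p+q = 3+7 = 10.
rank H^k(T^n) = C(n,k).
C(11,10) = 11

11


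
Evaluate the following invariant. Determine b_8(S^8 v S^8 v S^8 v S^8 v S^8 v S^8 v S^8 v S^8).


For a wedge of spheres, H_k (k>0) is free on one generator per sphere of dimension k.
Spheres of dimension 8: count = 8.
b_8 = 8

8


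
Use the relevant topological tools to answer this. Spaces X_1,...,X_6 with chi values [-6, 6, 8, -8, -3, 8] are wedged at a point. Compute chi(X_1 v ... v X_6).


chi(A v B) = chi(A) + chi(B) - 1 (one point identified).
For 6 spaces: chi = (sum chi_i) - (6 - 1).
sum = 5; chi = 5 - 5 = 0

0


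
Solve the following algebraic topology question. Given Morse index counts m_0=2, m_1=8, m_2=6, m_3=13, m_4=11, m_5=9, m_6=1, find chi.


Morse theory: chi(M) = sum_k (-1)^k m_k where m_k = #(index-k critical points).
= (2) + (-8) + (6) + (-13) + (11) + (-9) + (1) = -10

-10


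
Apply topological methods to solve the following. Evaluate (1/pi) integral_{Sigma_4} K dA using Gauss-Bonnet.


Gauss-Bonnet: integral K dA = 2*pi*chi(M).
chi(Sigma_4) = 2 - 2*4 = -6.
(integral K dA)/pi = 2*chi = 2*(-6) = -12

-12


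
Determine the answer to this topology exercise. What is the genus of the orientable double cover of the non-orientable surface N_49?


chi(N_49) = 2 - 49 = -47.
Double cover: chi(Sigma_g) = 2 * chi(N_49) = 2*(-47) = -94.
2 - 2g = -94, so g = (2 - (-94))/2 = 96/2 = 48

48


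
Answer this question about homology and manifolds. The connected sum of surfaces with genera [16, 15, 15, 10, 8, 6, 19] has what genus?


Genus is additive under connected sum of orientable surfaces.
g = 16 + 15 + 15 + 10 + 8 + 6 + 19 = 89

89


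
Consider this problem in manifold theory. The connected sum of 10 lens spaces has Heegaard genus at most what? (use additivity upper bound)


Heegaard genus satisfies g(A#B) <= g(A) + g(B).
Each lens space has g = 1.
Upper bound: 10 * 1 = 10

10


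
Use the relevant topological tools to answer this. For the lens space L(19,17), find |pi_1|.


pi_1(L(p,q)) = Z/pZ for any q coprime to p.
|pi_1(L(19,17))| = 19

19


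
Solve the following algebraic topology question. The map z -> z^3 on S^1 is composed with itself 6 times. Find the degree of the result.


deg(f) = 3. Degree is multiplicative: deg(f^6) = (deg f)^6.
deg(f^6) = (3)^6 = 729

729


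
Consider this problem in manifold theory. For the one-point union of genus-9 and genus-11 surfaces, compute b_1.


For a wedge: H_1(A v B) = H_1(A) + H_1(B).
b_1(Sigma_9) = 18, b_1(Sigma_11) = 22.
b_1 = 18 + 22 = 40

40


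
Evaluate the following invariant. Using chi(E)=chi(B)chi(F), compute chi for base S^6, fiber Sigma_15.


chi(S^6) = 2 (n even), chi(Sigma_15) = 2 - 2*15 = -28.
chi(E) = 2 * (-28) = -56

-56


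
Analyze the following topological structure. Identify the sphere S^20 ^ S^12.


S^m ^ S^n = S^{m+n}.
k = 20 + 12 = 32

32


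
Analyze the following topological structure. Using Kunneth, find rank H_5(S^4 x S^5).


Each S^d has Poincare polynomial 1 + t^d.
The product S^4 x S^5 has Poincare polynomial prod(1+t^d_i).
Expanding: b_0=1, b_4=1, b_5=1, b_9=1.
b_5 = 1

1


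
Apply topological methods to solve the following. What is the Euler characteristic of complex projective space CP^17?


CP^17 has one cell in each even dimension 0, 2, ..., 2*17 (17+1 cells total).
All cells are even-dimensional, so chi = number of cells.
chi = 17 + 1 = 18

18


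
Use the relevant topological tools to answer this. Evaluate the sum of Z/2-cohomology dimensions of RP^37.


H^k(RP^37; Z/2) = Z/2 for each 0 <= k <= 37.
Total dimension = 37 + 1 = 38

38


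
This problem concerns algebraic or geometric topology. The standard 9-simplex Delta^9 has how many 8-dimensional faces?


Delta^9 has 9+1 vertices. A 8-face is a choice of 8+1 vertices.
f_8 = C(9+1, 8+1) = C(10,9) = 10

10


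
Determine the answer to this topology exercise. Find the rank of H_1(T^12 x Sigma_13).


pi_1(A x B) = pi_1(A) x pi_1(B); rank of abelianization = b_1.
b_1(T^12) = 12, b_1(Sigma_13) = 2*13 = 26.
b_1(product) = 12 + 26 = 38

38


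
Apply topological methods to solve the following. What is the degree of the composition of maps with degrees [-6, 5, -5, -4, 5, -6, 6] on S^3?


Degree is multiplicative: deg(composition) = product of degrees.
= (-6) * (5) * (-5) * (-4) * (5) * (-6) * (6) = 108000

108000


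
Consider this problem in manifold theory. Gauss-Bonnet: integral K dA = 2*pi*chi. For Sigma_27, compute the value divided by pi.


Gauss-Bonnet: integral K dA = 2*pi*chi(M).
chi(Sigma_27) = 2 - 2*27 = -52.
(integral K dA)/pi = 2*chi = 2*(-52) = -104

-104


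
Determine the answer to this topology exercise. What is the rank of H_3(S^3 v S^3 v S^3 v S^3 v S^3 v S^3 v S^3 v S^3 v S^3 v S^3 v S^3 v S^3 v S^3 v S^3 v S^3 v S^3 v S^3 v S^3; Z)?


For a wedge of spheres, H_k (k>0) is free on one generator per sphere of dimension k.
Spheres of dimension 3: count = 18.
b_3 = 18

18


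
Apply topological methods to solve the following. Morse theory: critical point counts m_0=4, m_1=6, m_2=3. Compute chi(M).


Morse theory: chi(M) = sum_k (-1)^k m_k where m_k = #(index-k critical points).
= (4) + (-6) + (3) = 1

1


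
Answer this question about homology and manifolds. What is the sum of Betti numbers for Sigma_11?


For Sigma_11: b_0 = 1, b_1 = 2g = 22, b_2 = 1.
Total = 1 + 22 + 1 = 24

24


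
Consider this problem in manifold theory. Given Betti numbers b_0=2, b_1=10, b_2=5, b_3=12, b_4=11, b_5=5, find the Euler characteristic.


chi = sum_k (-1)^k b_k.
= (2) + (-10) + (5) + (-12) + (11) + (-5)
= -9

-9


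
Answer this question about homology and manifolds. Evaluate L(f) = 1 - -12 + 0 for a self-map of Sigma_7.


L(f) = tr(f_0*) - tr(f_1*) + tr(f_2*).
= 1 - (-12) + (0)
= 13

13


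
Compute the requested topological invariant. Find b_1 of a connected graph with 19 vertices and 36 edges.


For a connected graph: rank(pi_1) = b_1 = E - V + 1 = 1 - chi.
chi = V - E = 19 - 36 = -17.
rank = 1 - (-17) = 36 - 19 + 1 = 18

18


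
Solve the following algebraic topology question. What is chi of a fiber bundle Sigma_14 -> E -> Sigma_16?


For a fiber bundle F -> E -> B (with CW structure): chi(E) = chi(B) * chi(F).
chi(Sigma_16) = -30, chi(Sigma_14) = -26.
chi(E) = (-30) * (-26) = 780

780


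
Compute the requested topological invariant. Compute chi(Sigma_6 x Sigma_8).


chi(Sigma_6) = 2 - 2*6 = -10
chi(Sigma_8) = 2 - 2*8 = -14
chi(product) = (-10) * (-14) = 140

140


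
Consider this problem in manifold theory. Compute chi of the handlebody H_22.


A genus-g handlebody deformation retracts to a wedge of g circles.
chi(vee_g S^1) = 1 - g.
chi(H_22) = 1 - 22 = -21

-21


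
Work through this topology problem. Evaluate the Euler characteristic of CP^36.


CP^36 has one cell in each even dimension 0, 2, ..., 2*36 (36+1 cells total).
All cells are even-dimensional, so chi = number of cells.
chi = 36 + 1 = 37

37


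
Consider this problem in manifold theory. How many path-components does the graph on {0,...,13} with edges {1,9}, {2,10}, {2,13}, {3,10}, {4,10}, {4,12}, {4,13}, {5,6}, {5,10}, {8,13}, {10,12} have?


Run DFS/union-find over 14 vertices.
V = 14, E = 11.
Number of components = 5

5


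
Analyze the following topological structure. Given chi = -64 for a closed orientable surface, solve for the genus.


chi = 2 - 2g for closed orientable surfaces.
-64 = 2 - 2g
2g = 2 - (-64) = 66
g = 33

33


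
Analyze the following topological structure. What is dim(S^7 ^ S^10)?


S^m ^ S^n = S^{m+n}.
k = 7 + 10 = 17

17


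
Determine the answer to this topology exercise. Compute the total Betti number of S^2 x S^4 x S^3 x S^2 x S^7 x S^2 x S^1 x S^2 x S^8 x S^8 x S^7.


Total Betti number is multiplicative under products.
Each S^d (d>=1) has total Betti number 2.
There are 11 sphere factors.
Total = 2^11 = 2048

2048


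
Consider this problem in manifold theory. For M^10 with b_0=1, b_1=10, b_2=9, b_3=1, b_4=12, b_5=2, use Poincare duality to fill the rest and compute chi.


By Poincare duality b_k = b_{10-k}, so full Betti numbers: b_0=1, b_1=10, b_2=9, b_3=1, b_4=12, b_5=2, b_6=12, b_7=1, b_8=9, b_9=10, b_10=1.
chi = sum (-1)^k b_k = 20

20


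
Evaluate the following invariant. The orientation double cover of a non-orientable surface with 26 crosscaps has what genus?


chi(N_26) = 2 - 26 = -24.
Double cover: chi(Sigma_g) = 2 * chi(N_26) = 2*(-24) = -48.
2 - 2g = -48, so g = (2 - (-48))/2 = 50/2 = 25

25


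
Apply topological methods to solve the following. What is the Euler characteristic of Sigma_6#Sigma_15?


chi(Sigma_6) = 2 - 2*6 = -10
chi(Sigma_15) = 2 - 2*15 = -28
For surfaces: chi(A#B) = chi(A) + chi(B) - 2.
chi = -10 + -28 - 2 = -40

-40


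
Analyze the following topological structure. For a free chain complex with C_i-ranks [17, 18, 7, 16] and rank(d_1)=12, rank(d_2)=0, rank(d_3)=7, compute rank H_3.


rank H_k = rank(ker d_k) - rank(im d_{k+1}).
rank(ker d_3) = rank(C_3) - rank(d_3) = 16 - 7 = 9.
rank(im d_{3+1}) = 0.
rank H_3 = 9 - 0 = 9

9


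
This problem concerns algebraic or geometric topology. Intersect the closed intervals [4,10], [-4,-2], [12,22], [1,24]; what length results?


Intersection = [max(a_i), min(b_i)] = [12, -2].
Since 12 > -2, the intersection is empty.
Length = 0

0


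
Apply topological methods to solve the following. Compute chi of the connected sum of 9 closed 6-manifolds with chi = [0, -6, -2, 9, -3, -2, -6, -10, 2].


For n-manifolds: chi(A#B) = chi(A) + chi(B) - chi(S^6).
chi(S^6) = 1 + (-1)^6 = 2.
chi(#) = (sum chi_i) - (9-1)*chi(S^6) = -18 - 8*2 = -34

-34


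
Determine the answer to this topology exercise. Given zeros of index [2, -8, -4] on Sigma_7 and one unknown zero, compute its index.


Poincare-Hopf: sum of indices = chi(M).
chi(Sigma_7) = 2 - 2*7 = -12.
Sum of known indices = -10.
x = chi - (sum known) = -12 - (-10) = -2

-2


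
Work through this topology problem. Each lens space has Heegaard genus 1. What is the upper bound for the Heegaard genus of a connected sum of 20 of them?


Heegaard genus satisfies g(A#B) <= g(A) + g(B).
Each lens space has g = 1.
Upper bound: 20 * 1 = 20

20


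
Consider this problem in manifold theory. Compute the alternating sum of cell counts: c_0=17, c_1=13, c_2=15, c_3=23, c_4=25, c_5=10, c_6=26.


chi = sum_k (-1)^k c_k.
= (-1)^0*17 + (-1)^1*13 + (-1)^2*15 + (-1)^3*23 + (-1)^4*25 + (-1)^5*10 + (-1)^6*26
= (17) + (-13) + (15) + (-23) + (25) + (-10) + (26)
= 37

37


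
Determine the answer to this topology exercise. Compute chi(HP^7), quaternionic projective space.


HP^7 has one cell in each dimension 0, 4, ..., 4*7 (7+1 cells, all even-dim).
chi = 7 + 1 = 8

8


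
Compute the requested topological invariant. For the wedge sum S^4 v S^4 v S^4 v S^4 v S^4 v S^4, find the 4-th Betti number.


For a wedge of spheres, H_k (k>0) is free on one generator per sphere of dimension k.
Spheres of dimension 4: count = 6.
b_4 = 6

6


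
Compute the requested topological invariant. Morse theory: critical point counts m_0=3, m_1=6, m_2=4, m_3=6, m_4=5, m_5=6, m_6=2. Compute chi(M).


Morse theory: chi(M) = sum_k (-1)^k m_k where m_k = #(index-k critical points).
= (3) + (-6) + (4) + (-6) + (5) + (-6) + (2) = -4

-4


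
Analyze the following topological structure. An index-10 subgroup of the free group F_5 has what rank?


Nielsen-Schreier: an index-n subgroup of F_r is free of rank 1 + n(r-1).
Equivalently: chi(cover) = n*chi(base); chi(vee_r S^1) = 1 - 5 = -4.
chi(E) = 10*(-4) = -40; rank = 1 - chi(E) = 1 - (-40) = 41.
rank = 1 + 10*(5-1) = 1 + 40 = 41

41


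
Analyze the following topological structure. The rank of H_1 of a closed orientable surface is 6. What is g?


For a closed orientable surface: b_1 = 2g.
6 = 2g
g = 6 / 2 = 3

3


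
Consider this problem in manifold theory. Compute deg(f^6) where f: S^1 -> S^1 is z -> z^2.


deg(f) = 2. Degree is multiplicative: deg(f^6) = (deg f)^6.
deg(f^6) = (2)^6 = 64

64


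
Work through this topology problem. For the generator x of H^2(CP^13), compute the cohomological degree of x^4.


|x| = 2 in H^*(CP^n).
|x^4| = 4 * |x| = 4 * 2 = 8

8


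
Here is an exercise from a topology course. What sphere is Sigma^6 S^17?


Each suspension raises dimension by 1: Sigma S^n = S^{n+1}.
Sigma^6 S^17 = S^{17+6} = S^23

23


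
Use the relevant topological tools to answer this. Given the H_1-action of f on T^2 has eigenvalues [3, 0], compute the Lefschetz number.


For a torus self-map: L(f) = det(I - A) where A acts on H_1.
L(f) = (1-3) * (1-0) = -2 * 1 = -2

-2
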